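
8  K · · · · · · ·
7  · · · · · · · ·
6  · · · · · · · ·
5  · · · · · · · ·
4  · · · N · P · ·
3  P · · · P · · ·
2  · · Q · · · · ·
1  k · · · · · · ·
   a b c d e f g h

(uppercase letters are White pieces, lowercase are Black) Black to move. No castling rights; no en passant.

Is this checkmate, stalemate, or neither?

stalemate

Black to move; black king on a1.
In check: no.
King squares — b1: attacked by Qc2; a2: attacked by Qc2; b2: attacked by Qc2.
Legal moves for Black: none.
Not in check and no legal moves → stalemate.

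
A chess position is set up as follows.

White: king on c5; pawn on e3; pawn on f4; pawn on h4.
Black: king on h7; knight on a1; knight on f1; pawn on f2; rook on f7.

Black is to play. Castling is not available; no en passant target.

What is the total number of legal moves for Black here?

21

Black to move; king on h7.
In check: no.
Legal moves: Kh8, Kg8, Kg7, Kh6, Kg6, Rf8, Rg7, Re7, Rd7, Rc7+, Rb7, Ra7, Rf6, Rf5+, Rxf4, Ng3, Nxe3, Nh2, Nd2, Nb3+, Nc2.
Count: 21.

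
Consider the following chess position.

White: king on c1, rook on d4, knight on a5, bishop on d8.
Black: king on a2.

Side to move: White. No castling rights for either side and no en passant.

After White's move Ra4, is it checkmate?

yes

After Ra4: black king on a2; in check: yes, from the white rook on a4.
King squares — a1: attacked by Ra4; b1: attacked by Kc1; b2: attacked by Kc1; a3: attacked by Ra4; b3: attacked by Na5.
Black has no legal moves → checkmate.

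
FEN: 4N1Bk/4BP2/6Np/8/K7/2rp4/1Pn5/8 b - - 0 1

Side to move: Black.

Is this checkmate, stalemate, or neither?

checkmate

Black to move; black king on h8.
In check: yes, from the white knight on g6.
King squares — g7: attacked by Ne8; h7: attacked by Bg8; g8: attacked by Pf7.
Legal moves for Black: none.
In check with no legal moves → checkmate.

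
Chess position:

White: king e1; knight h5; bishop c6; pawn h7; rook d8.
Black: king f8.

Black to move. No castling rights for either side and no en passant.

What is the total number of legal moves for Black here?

2

Black to move; king on f8.
In check: yes, from the white rook on d8.
Legal moves: Kf7, Ke7.
Count: 2.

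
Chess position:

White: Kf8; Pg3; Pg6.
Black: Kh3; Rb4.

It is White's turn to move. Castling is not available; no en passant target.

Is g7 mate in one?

After g7: black king on h3; in check: no.
Black is not in check, so this cannot be checkmate.

no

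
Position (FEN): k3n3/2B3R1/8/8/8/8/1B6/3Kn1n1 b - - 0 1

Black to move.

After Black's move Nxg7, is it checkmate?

After Nxg7: white king on d1; in check: no.
White is not in check, so this cannot be checkmate.

no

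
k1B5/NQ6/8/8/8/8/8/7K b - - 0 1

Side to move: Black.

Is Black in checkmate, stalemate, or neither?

Black to move; black king on a8.
In check: yes, from the white queen on b7.
King squares — a7: attacked by Qb7; b7: attacked by Bc8; b8: attacked by Qb7.
Legal moves for Black: none.
In check with no legal moves → checkmate.

checkmate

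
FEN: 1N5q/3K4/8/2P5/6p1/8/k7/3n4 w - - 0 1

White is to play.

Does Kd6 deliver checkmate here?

After Kd6: black king on a2; in check: no.
Black is not in check, so this cannot be checkmate.

no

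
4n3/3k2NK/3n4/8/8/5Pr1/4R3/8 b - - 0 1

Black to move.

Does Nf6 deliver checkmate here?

no

After Nf6: white king on h7; in check: yes, from the black knight on f6.
White has 2 legal replies: Kh8, Kh6.
In check but a legal move exists → not checkmate.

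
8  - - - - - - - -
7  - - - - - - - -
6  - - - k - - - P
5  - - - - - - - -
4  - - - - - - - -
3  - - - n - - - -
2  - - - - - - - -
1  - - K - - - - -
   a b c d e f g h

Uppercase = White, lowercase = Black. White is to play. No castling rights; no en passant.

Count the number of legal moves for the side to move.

4

White to move; king on c1.
In check: yes, from the black knight on d3.
Legal moves: Kd2, Kc2, Kd1, Kb1.
Count: 4.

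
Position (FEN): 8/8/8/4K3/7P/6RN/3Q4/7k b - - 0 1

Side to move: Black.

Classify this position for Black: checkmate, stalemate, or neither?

Black to move; black king on h1.
In check: no.
King squares — g1: attacked by Rg3; g2: attacked by Qd2; h2: attacked by Qd2.
Legal moves for Black: none.
Not in check and no legal moves → stalemate.

stalemate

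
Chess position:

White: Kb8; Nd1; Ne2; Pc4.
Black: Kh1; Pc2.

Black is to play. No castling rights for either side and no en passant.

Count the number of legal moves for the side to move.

10

Black to move; king on h1.
In check: no.
Legal moves: Kh2, Kg2, cxd1=Q, cxd1=R, cxd1=B, cxd1=N, c1=Q, c1=R, c1=B, c1=N.
Count: 10.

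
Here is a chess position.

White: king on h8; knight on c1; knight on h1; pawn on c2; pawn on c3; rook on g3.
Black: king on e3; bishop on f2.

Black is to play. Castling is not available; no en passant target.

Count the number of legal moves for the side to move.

Black to move; king on e3.
In check: yes, from the white rook on g3.
Legal moves: Kf4, Ke4, Kd2, Bxg3.
Count: 4.

4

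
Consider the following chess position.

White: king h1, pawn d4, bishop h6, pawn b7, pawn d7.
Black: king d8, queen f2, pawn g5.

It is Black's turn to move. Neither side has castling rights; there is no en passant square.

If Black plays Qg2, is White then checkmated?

no

After Qg2: white king on h1; in check: yes, from the black queen on g2.
White has 1 legal reply: Kxg2.
In check but a legal move exists → not checkmate.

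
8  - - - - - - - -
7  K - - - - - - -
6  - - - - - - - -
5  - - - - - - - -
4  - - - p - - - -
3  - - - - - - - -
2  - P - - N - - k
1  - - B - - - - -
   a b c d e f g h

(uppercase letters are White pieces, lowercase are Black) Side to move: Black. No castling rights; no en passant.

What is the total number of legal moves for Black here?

Black to move; king on h2.
In check: no.
Legal moves: Kh3, Kg2, Kh1, d3.
Count: 4.

4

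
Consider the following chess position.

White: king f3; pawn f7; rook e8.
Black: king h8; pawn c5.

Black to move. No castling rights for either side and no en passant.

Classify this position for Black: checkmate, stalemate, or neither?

Black to move; black king on h8.
In check: yes, from the white rook on e8.
King squares — g7: available; h7: available; g8: attacked by Pf7.
Legal moves for Black: Kh7, Kg7.
Black is in check but has 2 legal moves → neither.

neither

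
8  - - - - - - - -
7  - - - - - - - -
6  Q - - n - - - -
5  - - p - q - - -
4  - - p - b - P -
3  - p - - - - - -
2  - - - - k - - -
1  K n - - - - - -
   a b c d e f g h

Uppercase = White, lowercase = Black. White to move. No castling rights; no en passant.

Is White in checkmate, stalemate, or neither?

checkmate

White to move; white king on a1.
In check: yes, from the black queen on e5.
King squares — b1: attacked by Be4; a2: attacked by Pb3; b2: attacked by Qe5.
Legal moves for White: none.
In check with no legal moves → checkmate.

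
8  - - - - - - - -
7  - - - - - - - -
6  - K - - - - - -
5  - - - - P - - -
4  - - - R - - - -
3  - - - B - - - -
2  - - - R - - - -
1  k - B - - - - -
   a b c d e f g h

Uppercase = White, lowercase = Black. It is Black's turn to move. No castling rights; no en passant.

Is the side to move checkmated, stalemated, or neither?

stalemate

Black to move; black king on a1.
In check: no.
King squares — b1: attacked by Bd3; a2: attacked by Rd2; b2: attacked by Bc1.
Legal moves for Black: none.
Not in check and no legal moves → stalemate.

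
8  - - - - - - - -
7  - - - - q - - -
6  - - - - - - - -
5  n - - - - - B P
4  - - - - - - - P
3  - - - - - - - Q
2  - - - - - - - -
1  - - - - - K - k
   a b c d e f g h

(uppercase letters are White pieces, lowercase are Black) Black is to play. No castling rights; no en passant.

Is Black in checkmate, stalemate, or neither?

Black to move; black king on h1.
In check: yes, from the white queen on h3.
King squares — g1: attacked by Kf1; g2: attacked by Kf1; h2: attacked by Qh3.
Legal moves for Black: none.
In check with no legal moves → checkmate.

checkmate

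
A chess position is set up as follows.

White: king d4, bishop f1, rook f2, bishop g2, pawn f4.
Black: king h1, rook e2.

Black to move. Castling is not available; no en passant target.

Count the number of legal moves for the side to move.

Black to move; king on h1.
In check: yes, from the white bishop on g2.
Legal moves: Kh2, Kg1.
Count: 2.

2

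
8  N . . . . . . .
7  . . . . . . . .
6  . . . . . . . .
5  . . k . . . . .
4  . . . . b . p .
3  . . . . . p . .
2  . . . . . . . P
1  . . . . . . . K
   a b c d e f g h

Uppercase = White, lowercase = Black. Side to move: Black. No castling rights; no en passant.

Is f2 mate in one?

After f2: white king on h1; in check: yes, from the black bishop on e4.
King squares — g1: attacked by Pf2; g2: attacked by Be4; h2: own pawn.
White has no legal moves → checkmate.

yes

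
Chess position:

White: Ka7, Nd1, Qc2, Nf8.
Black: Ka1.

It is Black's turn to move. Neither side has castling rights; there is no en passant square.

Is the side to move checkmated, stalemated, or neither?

Black to move; black king on a1.
In check: no.
King squares — b1: attacked by Qc2; a2: attacked by Qc2; b2: attacked by Nd1.
Legal moves for Black: none.
Not in check and no legal moves → stalemate.

stalemate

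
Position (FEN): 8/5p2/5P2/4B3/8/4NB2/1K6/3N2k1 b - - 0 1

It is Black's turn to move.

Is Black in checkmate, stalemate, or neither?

Black to move; black king on g1.
In check: no.
King squares — f1: attacked by Ne3; h1: attacked by Bf3; f2: attacked by Nd1; g2: attacked by Ne3; h2: attacked by Be5.
Legal moves for Black: none.
Not in check and no legal moves → stalemate.

stalemate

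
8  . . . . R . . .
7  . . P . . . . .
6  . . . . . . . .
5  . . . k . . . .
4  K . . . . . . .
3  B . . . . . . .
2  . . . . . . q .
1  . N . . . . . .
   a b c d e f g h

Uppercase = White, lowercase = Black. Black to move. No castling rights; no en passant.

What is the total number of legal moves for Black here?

22

Black to move; king on d5.
In check: no.
Legal moves: Kc6, Kd4, Kc4, Qg8, Qg7, Qg6, Qg5, Qg4+, Qe4+, Qh3, Qg3, Qf3, Qh2, Qf2, Qe2, Qd2, Qc2+, Qb2, Qa2, Qh1, Qg1, Qf1.
Count: 22.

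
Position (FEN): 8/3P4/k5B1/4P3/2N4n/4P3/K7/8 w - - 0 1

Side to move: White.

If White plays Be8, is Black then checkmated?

no

After Be8: black king on a6; in check: no.
Black is not in check, so this cannot be checkmate.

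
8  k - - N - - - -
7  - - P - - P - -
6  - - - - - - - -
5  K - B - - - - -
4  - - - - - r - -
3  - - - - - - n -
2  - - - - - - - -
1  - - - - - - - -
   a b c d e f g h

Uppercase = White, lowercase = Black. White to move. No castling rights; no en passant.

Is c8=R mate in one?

yes

After c8=R: black king on a8; in check: yes, from the white rook on c8.
King squares — a7: attacked by Bc5; b7: attacked by Nd8; b8: attacked by Rc8.
Black has no legal moves → checkmate.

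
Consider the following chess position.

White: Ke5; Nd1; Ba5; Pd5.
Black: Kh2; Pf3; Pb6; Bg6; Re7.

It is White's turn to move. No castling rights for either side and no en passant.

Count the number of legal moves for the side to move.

4

White to move; king on e5.
In check: yes, from the black rook on e7.
Legal moves: Kf6, Kd6, Kf4, Kd4.
Count: 4.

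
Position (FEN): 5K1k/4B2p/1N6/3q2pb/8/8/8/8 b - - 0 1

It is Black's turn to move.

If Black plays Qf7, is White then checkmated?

yes

After Qf7: white king on f8; in check: yes, from the black queen on f7.
King squares — e7: own bishop; f7: attacked by Bh5; g7: attacked by Qf7; e8: attacked by Qf7; g8: attacked by Qf7.
White has no legal moves → checkmate.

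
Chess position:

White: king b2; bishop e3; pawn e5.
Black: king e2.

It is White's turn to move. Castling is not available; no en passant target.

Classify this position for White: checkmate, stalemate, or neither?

White to move; white king on b2.
In check: no.
Legal moves for White include: Ba7, Bh6, Bb6, Bg5, Bc5, Bf4, Bd4, Bf2, Bd2, Bg1, Bc1, Kc3, Kb3, Ka3, Kc2, Ka2, Kc1, Kb1, ... (list truncated; more exist).
White has legal moves and is not in check → neither.

neither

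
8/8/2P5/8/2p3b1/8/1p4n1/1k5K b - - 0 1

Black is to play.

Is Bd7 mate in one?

After Bd7: white king on h1; in check: no.
White is not in check, so this cannot be checkmate.

no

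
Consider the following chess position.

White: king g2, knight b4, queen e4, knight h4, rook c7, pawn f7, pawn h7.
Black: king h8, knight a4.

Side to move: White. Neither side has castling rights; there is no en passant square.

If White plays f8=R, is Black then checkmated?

yes

After f8=R: black king on h8; in check: yes, from the white rook on f8.
King squares — g7: attacked by Rc7; h7: attacked by Qe4; g8: attacked by Ph7.
Black has no legal moves → checkmate.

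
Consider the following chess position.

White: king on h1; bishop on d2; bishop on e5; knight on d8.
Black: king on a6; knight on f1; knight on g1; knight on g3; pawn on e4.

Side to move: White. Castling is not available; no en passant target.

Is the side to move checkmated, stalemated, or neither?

neither

White to move; white king on h1.
In check: yes, from the black knight on g3.
King squares — g1: available; g2: available; h2: attacked by Nf1.
Legal moves for White: Kg2, Kxg1, Bxg3.
White is in check but has 3 legal moves → neither.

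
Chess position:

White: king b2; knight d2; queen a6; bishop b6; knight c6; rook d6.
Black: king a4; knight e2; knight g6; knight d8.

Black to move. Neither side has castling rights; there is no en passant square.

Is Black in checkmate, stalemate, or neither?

Black to move; black king on a4.
In check: yes, from the white queen on a6.
King squares — a3: attacked by Kb2; b3: attacked by Kb2; b4: attacked by Nc6; a5: attacked by Qa6; b5: attacked by Qa6.
Legal moves for Black: none.
In check with no legal moves → checkmate.

checkmate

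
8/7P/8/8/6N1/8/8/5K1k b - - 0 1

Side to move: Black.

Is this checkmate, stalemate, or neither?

Black to move; black king on h1.
In check: no.
King squares — g1: attacked by Kf1; g2: attacked by Kf1; h2: attacked by Ng4.
Legal moves for Black: none.
Not in check and no legal moves → stalemate.

stalemate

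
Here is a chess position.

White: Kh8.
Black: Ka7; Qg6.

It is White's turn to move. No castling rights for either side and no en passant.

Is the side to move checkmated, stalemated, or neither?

White to move; white king on h8.
In check: no.
King squares — g7: attacked by Qg6; h7: attacked by Qg6; g8: attacked by Qg6.
Legal moves for White: none.
Not in check and no legal moves → stalemate.

stalemate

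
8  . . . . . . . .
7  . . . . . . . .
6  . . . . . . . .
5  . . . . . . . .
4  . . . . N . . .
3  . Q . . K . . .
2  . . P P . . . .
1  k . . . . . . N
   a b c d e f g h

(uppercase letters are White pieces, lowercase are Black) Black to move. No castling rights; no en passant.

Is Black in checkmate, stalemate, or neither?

stalemate

Black to move; black king on a1.
In check: no.
King squares — b1: attacked by Qb3; a2: attacked by Qb3; b2: attacked by Qb3.
Legal moves for Black: none.
Not in check and no legal moves → stalemate.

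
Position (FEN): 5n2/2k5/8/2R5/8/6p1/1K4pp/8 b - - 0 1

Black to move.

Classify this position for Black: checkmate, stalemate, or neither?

Black to move; black king on c7.
In check: yes, from the white rook on c5.
King squares — b6: available; c6: attacked by Rc5; d6: available; b7: available; d7: available; b8: available; c8: attacked by Rc5; d8: available.
Legal moves for Black: Kd8, Kb8, Kd7, Kb7, Kd6, Kb6.
Black is in check but has 6 legal moves → neither.

neither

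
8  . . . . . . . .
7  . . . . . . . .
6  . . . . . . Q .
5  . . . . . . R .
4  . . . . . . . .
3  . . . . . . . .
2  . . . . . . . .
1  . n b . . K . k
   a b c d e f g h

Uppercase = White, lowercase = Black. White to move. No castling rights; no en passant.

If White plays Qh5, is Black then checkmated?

yes

After Qh5: black king on h1; in check: yes, from the white queen on h5.
King squares — g1: attacked by Kf1; g2: attacked by Kf1; h2: attacked by Qh5.
Black has no legal moves → checkmate.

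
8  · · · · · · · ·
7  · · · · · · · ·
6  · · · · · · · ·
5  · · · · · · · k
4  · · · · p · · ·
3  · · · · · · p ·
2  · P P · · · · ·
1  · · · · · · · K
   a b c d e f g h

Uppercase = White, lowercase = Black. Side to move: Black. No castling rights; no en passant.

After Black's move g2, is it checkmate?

After g2: white king on h1; in check: yes, from the black pawn on g2.
White has 3 legal replies: Kh2, Kxg2, Kg1.
In check but a legal move exists → not checkmate.

no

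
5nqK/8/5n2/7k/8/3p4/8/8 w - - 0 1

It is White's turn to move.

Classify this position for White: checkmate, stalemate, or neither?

White to move; white king on h8.
In check: yes, from the black queen on g8.
King squares — g7: attacked by Qg8; h7: attacked by Nf6; g8: attacked by Nf6.
Legal moves for White: none.
In check with no legal moves → checkmate.

checkmate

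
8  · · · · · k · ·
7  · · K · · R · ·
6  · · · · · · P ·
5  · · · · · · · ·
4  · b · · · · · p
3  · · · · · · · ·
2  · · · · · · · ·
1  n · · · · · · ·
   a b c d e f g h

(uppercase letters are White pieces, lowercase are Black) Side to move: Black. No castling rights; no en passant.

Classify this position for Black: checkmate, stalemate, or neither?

Black to move; black king on f8.
In check: yes, from the white rook on f7.
King squares — e7: attacked by Rf7; f7: attacked by Pg6; g7: attacked by Rf7; e8: available; g8: available.
Legal moves for Black: Kg8, Ke8.
Black is in check but has 2 legal moves → neither.

neither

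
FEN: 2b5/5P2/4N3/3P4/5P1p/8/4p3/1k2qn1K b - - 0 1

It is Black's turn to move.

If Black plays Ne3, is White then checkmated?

no

After Ne3: white king on h1; in check: yes, from the black queen on e1.
White has 1 legal reply: Kh2.
In check but a legal move exists → not checkmate.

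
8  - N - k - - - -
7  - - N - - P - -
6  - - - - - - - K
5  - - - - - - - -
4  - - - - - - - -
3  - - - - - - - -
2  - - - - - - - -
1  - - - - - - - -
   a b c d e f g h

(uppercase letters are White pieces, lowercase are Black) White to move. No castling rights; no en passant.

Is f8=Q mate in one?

no

After f8=Q: black king on d8; in check: yes, from the white queen on f8.
Black has 1 legal reply: Kxc7.
In check but a legal move exists → not checkmate.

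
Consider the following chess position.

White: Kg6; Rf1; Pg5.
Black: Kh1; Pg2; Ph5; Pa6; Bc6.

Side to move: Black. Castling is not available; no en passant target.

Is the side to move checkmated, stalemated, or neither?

Black to move; black king on h1.
In check: yes, from the white rook on f1.
Legal moves for Black: Kh2, gxf1=Q, gxf1=R, gxf1=B, gxf1=N, g1=Q, g1=R, g1=B, g1=N.
Black is in check but has 9 legal moves → neither.

neither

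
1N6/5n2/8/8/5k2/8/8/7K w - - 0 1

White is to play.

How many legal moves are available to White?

White to move; king on h1.
In check: no.
Legal moves: Nd7, Nc6, Na6, Kh2, Kg2, Kg1.
Count: 6.

6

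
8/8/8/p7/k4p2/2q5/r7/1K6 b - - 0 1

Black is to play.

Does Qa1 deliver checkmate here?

yes

After Qa1: white king on b1; in check: yes, from the black queen on a1.
King squares — a1: attacked by Ra2; c1: attacked by Qa1; a2: attacked by Qa1; b2: attacked by Qa1; c2: attacked by Ra2.
White has no legal moves → checkmate.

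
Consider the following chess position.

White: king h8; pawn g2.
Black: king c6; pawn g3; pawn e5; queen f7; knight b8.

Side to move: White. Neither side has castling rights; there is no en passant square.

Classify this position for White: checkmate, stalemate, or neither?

White to move; white king on h8.
In check: no.
King squares — g7: attacked by Qf7; h7: attacked by Qf7; g8: attacked by Qf7.
Legal moves for White: none.
Not in check and no legal moves → stalemate.

stalemate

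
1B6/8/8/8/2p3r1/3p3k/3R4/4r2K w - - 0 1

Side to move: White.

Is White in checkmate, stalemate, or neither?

checkmate

White to move; white king on h1.
In check: yes, from the black rook on e1.
King squares — g1: attacked by Re1; g2: attacked by Kh3; h2: attacked by Kh3.
Legal moves for White: none.
In check with no legal moves → checkmate.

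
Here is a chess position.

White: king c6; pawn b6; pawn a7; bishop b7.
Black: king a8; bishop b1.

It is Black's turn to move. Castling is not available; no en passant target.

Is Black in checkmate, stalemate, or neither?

Black to move; black king on a8.
In check: yes, from the white bishop on b7.
King squares — a7: attacked by Pb6; b7: attacked by Kc6; b8: attacked by Pa7.
Legal moves for Black: none.
In check with no legal moves → checkmate.

checkmate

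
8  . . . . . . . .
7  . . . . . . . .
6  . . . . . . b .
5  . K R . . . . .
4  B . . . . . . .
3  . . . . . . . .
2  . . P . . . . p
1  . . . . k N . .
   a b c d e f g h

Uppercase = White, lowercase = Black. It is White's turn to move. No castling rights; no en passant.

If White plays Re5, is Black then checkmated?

no

After Re5: black king on e1; in check: yes, from the white rook on e5.
Black has 4 legal replies: Kf2, Kxf1, Kd1, Be4.
In check but a legal move exists → not checkmate.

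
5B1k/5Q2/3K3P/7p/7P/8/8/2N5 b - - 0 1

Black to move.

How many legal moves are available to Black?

0

Black to move; king on h8.
In check: no.
Legal moves: none.
Count: 0.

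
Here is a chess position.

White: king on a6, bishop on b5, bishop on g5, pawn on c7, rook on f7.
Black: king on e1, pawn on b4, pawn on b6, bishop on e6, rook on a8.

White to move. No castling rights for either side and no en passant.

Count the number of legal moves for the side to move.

2

White to move; king on a6.
In check: yes, from the black rook on a8.
Legal moves: Kb7, Kxb6.
Count: 2.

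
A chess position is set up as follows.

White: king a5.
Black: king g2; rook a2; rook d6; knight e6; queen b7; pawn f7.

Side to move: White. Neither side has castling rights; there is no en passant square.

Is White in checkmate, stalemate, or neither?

White to move; white king on a5.
In check: yes, from the black rook on a2.
King squares — a4: attacked by Ra2; b4: attacked by Qb7; b5: attacked by Qb7; a6: attacked by Ra2; b6: attacked by Rd6.
Legal moves for White: none.
In check with no legal moves → checkmate.

checkmate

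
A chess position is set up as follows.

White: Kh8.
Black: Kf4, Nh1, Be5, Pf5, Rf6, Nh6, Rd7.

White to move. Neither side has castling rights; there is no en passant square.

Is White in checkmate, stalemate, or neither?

stalemate

White to move; white king on h8.
In check: no.
King squares — g7: attacked by Rd7; h7: attacked by Rd7; g8: attacked by Nh6.
Legal moves for White: none.
Not in check and no legal moves → stalemate.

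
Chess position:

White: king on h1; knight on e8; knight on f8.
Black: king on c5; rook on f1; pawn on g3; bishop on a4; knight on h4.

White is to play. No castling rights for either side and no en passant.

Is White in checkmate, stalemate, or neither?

checkmate

White to move; white king on h1.
In check: yes, from the black rook on f1.
King squares — g1: attacked by Rf1; g2: attacked by Nh4; h2: attacked by Pg3.
Legal moves for White: none.
In check with no legal moves → checkmate.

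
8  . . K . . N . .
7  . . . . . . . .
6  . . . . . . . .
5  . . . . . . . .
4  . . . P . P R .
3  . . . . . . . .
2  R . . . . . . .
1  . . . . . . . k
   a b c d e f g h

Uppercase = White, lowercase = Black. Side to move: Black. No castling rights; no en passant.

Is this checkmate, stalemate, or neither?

stalemate

Black to move; black king on h1.
In check: no.
King squares — g1: attacked by Rg4; g2: attacked by Ra2; h2: attacked by Ra2.
Legal moves for Black: none.
Not in check and no legal moves → stalemate.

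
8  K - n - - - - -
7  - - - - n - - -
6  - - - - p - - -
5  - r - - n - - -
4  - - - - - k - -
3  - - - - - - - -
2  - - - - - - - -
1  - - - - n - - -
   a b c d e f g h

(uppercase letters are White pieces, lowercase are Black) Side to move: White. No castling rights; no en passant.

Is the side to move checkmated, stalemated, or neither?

stalemate

White to move; white king on a8.
In check: no.
King squares — a7: attacked by Nc8; b7: attacked by Rb5; b8: attacked by Rb5.
Legal moves for White: none.
Not in check and no legal moves → stalemate.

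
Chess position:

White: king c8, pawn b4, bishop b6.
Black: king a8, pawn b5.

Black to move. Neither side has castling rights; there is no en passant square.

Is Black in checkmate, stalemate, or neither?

stalemate

Black to move; black king on a8.
In check: no.
King squares — a7: attacked by Bb6; b7: attacked by Kc8; b8: attacked by Kc8.
Legal moves for Black: none.
Not in check and no legal moves → stalemate.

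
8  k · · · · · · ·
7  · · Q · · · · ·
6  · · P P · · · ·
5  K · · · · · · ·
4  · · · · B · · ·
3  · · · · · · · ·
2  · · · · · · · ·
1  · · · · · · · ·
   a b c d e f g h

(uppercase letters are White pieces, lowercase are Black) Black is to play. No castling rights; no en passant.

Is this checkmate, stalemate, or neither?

stalemate

Black to move; black king on a8.
In check: no.
King squares — a7: attacked by Qc7; b7: attacked by Pc6; b8: attacked by Qc7.
Legal moves for Black: none.
Not in check and no legal moves → stalemate.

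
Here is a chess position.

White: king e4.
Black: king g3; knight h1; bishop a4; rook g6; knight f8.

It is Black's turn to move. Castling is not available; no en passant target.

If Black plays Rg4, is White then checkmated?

After Rg4: white king on e4; in check: yes, from the black rook on g4.
White has 5 legal replies: Kf5, Ke5, Kd5, Ke3, Kd3.
In check but a legal move exists → not checkmate.

no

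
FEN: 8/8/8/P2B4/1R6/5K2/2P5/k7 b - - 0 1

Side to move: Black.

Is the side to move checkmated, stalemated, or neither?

stalemate

Black to move; black king on a1.
In check: no.
King squares — b1: attacked by Rb4; a2: attacked by Bd5; b2: attacked by Rb4.
Legal moves for Black: none.
Not in check and no legal moves → stalemate.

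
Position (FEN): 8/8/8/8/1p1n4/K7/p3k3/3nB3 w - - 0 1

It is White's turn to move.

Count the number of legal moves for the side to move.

White to move; king on a3.
In check: yes, from the black pawn on b4.
Legal moves: Kxb4, Ka4, Kxa2, Bxb4.
Count: 4.

4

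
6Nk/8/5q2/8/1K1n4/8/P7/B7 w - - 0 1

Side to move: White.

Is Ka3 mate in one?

After Ka3: black king on h8; in check: no.
Black is not in check, so this cannot be checkmate.

no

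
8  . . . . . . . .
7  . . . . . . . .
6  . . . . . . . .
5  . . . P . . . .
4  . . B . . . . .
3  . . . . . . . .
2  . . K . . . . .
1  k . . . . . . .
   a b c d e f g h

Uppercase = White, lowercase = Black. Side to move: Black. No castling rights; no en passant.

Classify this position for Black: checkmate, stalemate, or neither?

Black to move; black king on a1.
In check: no.
King squares — b1: attacked by Kc2; a2: attacked by Bc4; b2: attacked by Kc2.
Legal moves for Black: none.
Not in check and no legal moves → stalemate.

stalemate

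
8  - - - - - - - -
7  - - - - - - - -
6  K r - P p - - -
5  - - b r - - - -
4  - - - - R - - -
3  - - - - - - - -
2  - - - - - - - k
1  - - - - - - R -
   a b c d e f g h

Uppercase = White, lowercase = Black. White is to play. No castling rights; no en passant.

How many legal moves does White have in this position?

White to move; king on a6.
In check: yes, from the black rook on b6.
Legal moves: Ka7, Ka5.
Count: 2.

2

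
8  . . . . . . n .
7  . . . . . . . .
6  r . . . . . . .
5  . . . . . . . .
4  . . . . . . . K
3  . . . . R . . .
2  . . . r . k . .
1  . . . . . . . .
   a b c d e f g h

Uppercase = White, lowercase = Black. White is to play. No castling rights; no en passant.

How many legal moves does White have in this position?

White to move; king on h4.
In check: no.
Legal moves: Kh5, Kg5, Kg4, Kh3, Re8, Re7, Re6, Re5, Re4, Rh3, Rg3, Rf3+, Rd3, Rc3, Rb3, Ra3, Re2+, Re1.
Count: 18.

18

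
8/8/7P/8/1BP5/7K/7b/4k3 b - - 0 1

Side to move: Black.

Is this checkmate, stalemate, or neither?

neither

Black to move; black king on e1.
In check: yes, from the white bishop on b4.
King squares — d1: available; f1: available; d2: attacked by Bb4; e2: available; f2: available.
Legal moves for Black: Kf2, Ke2, Kf1, Kd1.
Black is in check but has 4 legal moves → neither.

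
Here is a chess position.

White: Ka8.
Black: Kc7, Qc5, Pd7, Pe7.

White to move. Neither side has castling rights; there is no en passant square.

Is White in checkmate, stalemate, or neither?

stalemate

White to move; white king on a8.
In check: no.
King squares — a7: attacked by Qc5; b7: attacked by Kc7; b8: attacked by Kc7.
Legal moves for White: none.
Not in check and no legal moves → stalemate.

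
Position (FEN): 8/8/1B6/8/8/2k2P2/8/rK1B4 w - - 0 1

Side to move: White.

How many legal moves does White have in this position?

White to move; king on b1.
In check: yes, from the black rook on a1.
Legal moves: Kxa1.
Count: 1.

1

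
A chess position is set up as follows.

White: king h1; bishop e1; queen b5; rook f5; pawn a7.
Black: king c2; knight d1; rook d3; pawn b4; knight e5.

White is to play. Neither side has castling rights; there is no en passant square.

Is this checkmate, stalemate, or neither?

White to move; white king on h1.
In check: no.
Legal moves for White include: Rf8, Rf7, Rf6, Rh5, Rg5, Rxe5, Rf4, Rf3, Rf2+, Rf1, Qe8, Qb8, Qd7, Qb7, Qc6+, Qb6, Qa6, Qxe5, ... (list truncated; more exist).
White has legal moves and is not in check → neither.

neither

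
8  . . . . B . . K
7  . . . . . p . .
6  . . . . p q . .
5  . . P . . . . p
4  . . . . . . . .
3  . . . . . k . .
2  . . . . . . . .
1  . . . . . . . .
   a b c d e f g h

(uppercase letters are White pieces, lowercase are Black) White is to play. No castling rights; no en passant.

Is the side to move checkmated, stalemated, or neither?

neither

White to move; white king on h8.
In check: yes, from the black queen on f6.
Legal moves for White: Kg8, Kh7.
White is in check but has 2 legal moves → neither.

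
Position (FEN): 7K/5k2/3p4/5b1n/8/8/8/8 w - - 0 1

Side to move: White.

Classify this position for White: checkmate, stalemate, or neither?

White to move; white king on h8.
In check: no.
King squares — g7: attacked by Nh5; h7: attacked by Bf5; g8: attacked by Kf7.
Legal moves for White: none.
Not in check and no legal moves → stalemate.

stalemate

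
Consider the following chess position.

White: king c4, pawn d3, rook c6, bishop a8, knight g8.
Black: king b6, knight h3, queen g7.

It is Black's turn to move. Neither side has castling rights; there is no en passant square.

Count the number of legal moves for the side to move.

Black to move; king on b6.
In check: yes, from the white rook on c6.
Legal moves: Ka7, Ka5.
Count: 2.

2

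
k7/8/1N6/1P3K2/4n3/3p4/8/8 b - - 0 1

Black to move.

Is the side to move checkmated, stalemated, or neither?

neither

Black to move; black king on a8.
In check: yes, from the white knight on b6.
Legal moves for Black: Kb8, Kb7, Ka7.
Black is in check but has 3 legal moves → neither.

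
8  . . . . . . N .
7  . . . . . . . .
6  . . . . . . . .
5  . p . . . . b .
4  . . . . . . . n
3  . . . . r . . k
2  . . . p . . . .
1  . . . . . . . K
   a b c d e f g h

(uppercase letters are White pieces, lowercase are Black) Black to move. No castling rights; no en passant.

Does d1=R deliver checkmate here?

yes

After d1=R: white king on h1; in check: yes, from the black rook on d1.
King squares — g1: attacked by Rd1; g2: attacked by Kh3; h2: attacked by Kh3.
White has no legal moves → checkmate.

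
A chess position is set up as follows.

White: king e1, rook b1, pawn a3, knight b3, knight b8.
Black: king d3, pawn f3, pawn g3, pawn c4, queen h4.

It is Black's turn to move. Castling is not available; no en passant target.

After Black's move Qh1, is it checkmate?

yes

After Qh1: white king on e1; in check: yes, from the black queen on h1.
King squares — d1: attacked by Qh1; f1: attacked by Qh1; d2: attacked by Kd3; e2: attacked by Kd3; f2: attacked by Pg3.
White has no legal moves → checkmate.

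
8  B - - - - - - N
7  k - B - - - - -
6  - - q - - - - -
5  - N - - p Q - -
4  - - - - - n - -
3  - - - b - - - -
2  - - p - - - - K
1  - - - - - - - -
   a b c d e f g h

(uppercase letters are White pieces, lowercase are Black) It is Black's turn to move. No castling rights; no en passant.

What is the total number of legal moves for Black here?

Black to move; king on a7.
In check: yes, from the white knight on b5.
Legal moves: Kxa8, Ka6, Qxb5, Bxb5.
Count: 4.

4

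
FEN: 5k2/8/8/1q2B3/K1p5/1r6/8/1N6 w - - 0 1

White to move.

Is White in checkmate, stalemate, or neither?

checkmate

White to move; white king on a4.
In check: yes, from the black queen on b5.
King squares — a3: attacked by Rb3; b3: attacked by Pc4; b4: attacked by Rb3; a5: attacked by Qb5; b5: attacked by Rb3.
Legal moves for White: none.
In check with no legal moves → checkmate.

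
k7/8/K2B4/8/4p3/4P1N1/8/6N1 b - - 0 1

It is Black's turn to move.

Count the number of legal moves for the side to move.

Black to move; king on a8.
In check: no.
Legal moves: none.
Count: 0.

0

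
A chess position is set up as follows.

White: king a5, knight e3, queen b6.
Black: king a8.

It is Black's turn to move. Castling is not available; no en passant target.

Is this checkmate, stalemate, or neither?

stalemate

Black to move; black king on a8.
In check: no.
King squares — a7: attacked by Qb6; b7: attacked by Qb6; b8: attacked by Qb6.
Legal moves for Black: none.
Not in check and no legal moves → stalemate.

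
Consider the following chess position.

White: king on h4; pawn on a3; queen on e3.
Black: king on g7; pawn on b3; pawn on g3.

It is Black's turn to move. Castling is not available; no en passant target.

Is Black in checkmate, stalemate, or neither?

neither

Black to move; black king on g7.
In check: no.
Legal moves for Black: Kh8, Kg8, Kf8, Kh7, Kf7, Kg6, Kf6, g2, b2.
Black has 9 legal moves and is not in check → neither.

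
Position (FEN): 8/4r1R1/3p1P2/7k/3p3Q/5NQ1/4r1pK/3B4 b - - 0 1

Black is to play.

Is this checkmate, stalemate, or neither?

Black to move; black king on h5.
In check: yes, from the white queen on h4.
King squares — g4: attacked by Qg3; h4: attacked by Nf3; g5: attacked by Nf3; g6: attacked by Qg3; h6: attacked by Qh4.
Legal moves for Black: none.
In check with no legal moves → checkmate.

checkmate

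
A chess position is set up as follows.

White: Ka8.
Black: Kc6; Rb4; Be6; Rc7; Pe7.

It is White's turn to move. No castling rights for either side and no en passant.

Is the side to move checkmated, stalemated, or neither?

stalemate

White to move; white king on a8.
In check: no.
King squares — a7: attacked by Rc7; b7: attacked by Rb4; b8: attacked by Rb4.
Legal moves for White: none.
Not in check and no legal moves → stalemate.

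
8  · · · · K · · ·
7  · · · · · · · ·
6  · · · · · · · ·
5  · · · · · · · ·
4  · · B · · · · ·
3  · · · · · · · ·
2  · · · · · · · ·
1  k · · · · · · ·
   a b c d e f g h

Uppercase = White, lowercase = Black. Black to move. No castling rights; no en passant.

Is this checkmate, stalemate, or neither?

Black to move; black king on a1.
In check: no.
Legal moves for Black: Kb2, Kb1.
Black has 2 legal moves and is not in check → neither.

neither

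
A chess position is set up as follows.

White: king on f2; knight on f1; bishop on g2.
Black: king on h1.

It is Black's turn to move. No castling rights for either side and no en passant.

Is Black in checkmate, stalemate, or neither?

checkmate

Black to move; black king on h1.
In check: yes, from the white bishop on g2.
King squares — g1: attacked by Kf2; g2: attacked by Kf2; h2: attacked by Nf1.
Legal moves for Black: none.
In check with no legal moves → checkmate.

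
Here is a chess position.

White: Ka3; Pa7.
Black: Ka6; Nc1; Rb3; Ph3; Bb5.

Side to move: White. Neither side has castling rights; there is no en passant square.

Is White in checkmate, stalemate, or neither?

White to move; white king on a3.
In check: yes, from the black rook on b3.
King squares — a2: attacked by Nc1; b2: attacked by Rb3; b3: attacked by Nc1; a4: attacked by Bb5; b4: attacked by Rb3.
Legal moves for White: none.
In check with no legal moves → checkmate.

checkmate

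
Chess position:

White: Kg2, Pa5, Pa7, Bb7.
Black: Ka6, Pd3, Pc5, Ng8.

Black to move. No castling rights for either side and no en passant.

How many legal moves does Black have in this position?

4

Black to move; king on a6.
In check: yes, from the white bishop on b7.
Legal moves: Kxb7, Kxa7, Kb5, Kxa5.
Count: 4.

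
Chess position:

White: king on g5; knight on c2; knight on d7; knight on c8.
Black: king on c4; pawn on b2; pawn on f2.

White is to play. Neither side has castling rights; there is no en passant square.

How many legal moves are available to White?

White to move; king on g5.
In check: no.
Legal moves: Ne7, Na7, Nd6+, Ncb6+, Nf8, Nb8, Nf6, Ndb6+, Ne5+, Nc5, Kh6, Kg6, Kf6, Kh5, Kf5, Kh4, Kg4, Kf4, Nd4, Nb4, Ne3+, Na3+, Ne1, Na1.
Count: 24.

24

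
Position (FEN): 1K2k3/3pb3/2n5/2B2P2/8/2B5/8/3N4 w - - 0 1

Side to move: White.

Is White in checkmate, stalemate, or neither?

White to move; white king on b8.
In check: yes, from the black knight on c6.
Legal moves for White: Kc8, Ka8, Kc7, Kb7.
White is in check but has 4 legal moves → neither.

neither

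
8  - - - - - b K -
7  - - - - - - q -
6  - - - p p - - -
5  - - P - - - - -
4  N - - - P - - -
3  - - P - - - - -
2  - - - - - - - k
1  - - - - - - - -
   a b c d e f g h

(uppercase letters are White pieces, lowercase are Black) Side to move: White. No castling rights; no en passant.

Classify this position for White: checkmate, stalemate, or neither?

checkmate

White to move; white king on g8.
In check: yes, from the black queen on g7.
King squares — f7: attacked by Qg7; g7: attacked by Bf8; h7: attacked by Qg7; f8: attacked by Qg7; h8: attacked by Qg7.
Legal moves for White: none.
In check with no legal moves → checkmate.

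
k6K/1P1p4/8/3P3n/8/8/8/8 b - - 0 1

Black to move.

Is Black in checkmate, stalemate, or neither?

Black to move; black king on a8.
In check: yes, from the white pawn on b7.
Legal moves for Black: Kb8, Kxb7, Ka7.
Black is in check but has 3 legal moves → neither.

neither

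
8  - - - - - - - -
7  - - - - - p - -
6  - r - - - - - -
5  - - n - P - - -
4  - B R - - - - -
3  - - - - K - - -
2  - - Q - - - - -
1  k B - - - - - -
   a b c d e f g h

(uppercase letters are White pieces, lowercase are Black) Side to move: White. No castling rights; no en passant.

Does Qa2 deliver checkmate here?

After Qa2: black king on a1; in check: yes, from the white queen on a2.
King squares — b1: attacked by Qa2; a2: attacked by Bb1; b2: attacked by Qa2.
Black has no legal moves → checkmate.

yes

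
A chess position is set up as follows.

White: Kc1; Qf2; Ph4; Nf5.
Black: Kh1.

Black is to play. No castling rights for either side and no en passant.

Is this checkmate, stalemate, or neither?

stalemate

Black to move; black king on h1.
In check: no.
King squares — g1: attacked by Qf2; g2: attacked by Qf2; h2: attacked by Qf2.
Legal moves for Black: none.
Not in check and no legal moves → stalemate.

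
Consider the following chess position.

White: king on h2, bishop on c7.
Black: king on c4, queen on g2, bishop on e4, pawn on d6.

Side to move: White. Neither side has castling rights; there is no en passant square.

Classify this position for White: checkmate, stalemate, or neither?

White to move; white king on h2.
In check: yes, from the black queen on g2.
King squares — g1: attacked by Qg2; h1: attacked by Qg2; g2: attacked by Be4; g3: attacked by Qg2; h3: attacked by Qg2.
Legal moves for White: none.
In check with no legal moves → checkmate.

checkmate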